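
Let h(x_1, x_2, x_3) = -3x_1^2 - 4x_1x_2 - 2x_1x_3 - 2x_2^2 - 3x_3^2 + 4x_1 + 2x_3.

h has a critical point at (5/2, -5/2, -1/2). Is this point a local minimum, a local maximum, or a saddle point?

The Hessian is constant: H = [[-6, -4, -2], [-4, -4, 0], [-2, 0, -6]].
Leading principal minors: Δ₁ = -6, Δ₂ = 8, Δ₃ = -32.
The minors alternate sign starting negative (−, +, −), so H is negative definite: a local maximum.

local maximum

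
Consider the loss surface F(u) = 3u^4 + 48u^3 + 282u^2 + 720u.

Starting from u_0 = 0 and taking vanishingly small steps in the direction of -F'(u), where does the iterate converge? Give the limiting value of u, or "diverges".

F'(u) = 12(u + 3)(u + 4)(u + 5), so F'(0) = 720.
Gradient descent moves in the -F' direction, i.e. u is decreasing.
The nearest critical point in that direction is u = -3, where F'' = 24 > 0 (a local minimum). The iterate converges there.

-3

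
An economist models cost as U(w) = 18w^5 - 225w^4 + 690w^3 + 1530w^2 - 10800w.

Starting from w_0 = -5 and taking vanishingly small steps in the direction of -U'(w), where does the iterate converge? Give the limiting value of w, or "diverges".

diverges

U'(w) = 90(w - 5)(w - 4)(w - 3)(w + 2), so U'(-5) = 194400.
Gradient descent moves in the -U' direction, i.e. w is decreasing.
There is no critical point below w=-5, and U' keeps the same sign, so the iterate runs off to −∞.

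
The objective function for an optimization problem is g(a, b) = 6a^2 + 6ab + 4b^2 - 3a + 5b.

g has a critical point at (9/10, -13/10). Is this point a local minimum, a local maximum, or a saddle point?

The Hessian of g is constant: H = [[12, 6], [6, 8]].
det(H) = 12·8 − 6² = 60.
det(H) > 0 and tr(H) = 20 > 0, so H is positive definite and the point is a local minimum.

local minimum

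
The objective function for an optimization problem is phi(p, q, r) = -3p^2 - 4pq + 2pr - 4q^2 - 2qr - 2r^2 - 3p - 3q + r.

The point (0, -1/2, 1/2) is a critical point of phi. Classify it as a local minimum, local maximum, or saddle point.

The Hessian is constant: H = [[-6, -4, 2], [-4, -8, -2], [2, -2, -4]].
Leading principal minors: Δ₁ = -6, Δ₂ = 32, Δ₃ = -40.
The minors alternate sign starting negative (−, +, −), so H is negative definite: a local maximum.

local maximum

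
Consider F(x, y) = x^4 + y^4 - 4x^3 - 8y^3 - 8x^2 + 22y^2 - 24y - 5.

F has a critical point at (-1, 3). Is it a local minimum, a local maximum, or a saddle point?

local minimum

The mixed partial ∂²F/∂x∂y is 0, so the Hessian at any point is diag(F_xx, F_yy) = diag(4(3x^2 - 6x - 4), 4(3y^2 - 12y + 11)).
At (-1, 3): H = diag(20, 8).
Both eigenvalues are positive, so H is positive definite: a local minimum.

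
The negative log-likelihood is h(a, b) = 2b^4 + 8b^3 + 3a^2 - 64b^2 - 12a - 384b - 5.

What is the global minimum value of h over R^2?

-1553

h(a,b) separates as P(a) + Q(b) − 5, so its minimum is min P + min Q − 5.
P'(a) = 6a - 12 vanishes at a ∈ {2}; Q'(b) = 8(b - 4)(b + 3)(b + 4) vanishes at b ∈ {-4, -3, 4}.
Local minima of P (where P''>0): P(2)=-12. Local minima of Q: Q(-4)=512, Q(4)=-1536.
So the global minimum of h is P(2) + Q(4) − 5 = -12 − 1536 − 5 = -1553, attained at (2, 4).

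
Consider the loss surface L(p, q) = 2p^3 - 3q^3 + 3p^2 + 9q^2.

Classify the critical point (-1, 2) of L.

local maximum

The mixed partial ∂²L/∂p∂q is 0, so the Hessian at any point is diag(L_pp, L_qq) = diag(6(2p + 1), 18(-q + 1)).
At (-1, 2): H = diag(-6, -18).
Both eigenvalues are negative, so H is negative definite: a local maximum.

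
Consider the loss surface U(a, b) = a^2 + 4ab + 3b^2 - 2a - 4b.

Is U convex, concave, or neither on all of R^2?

neither

U is quadratic, so its Hessian is the constant matrix H = [[2, 4], [4, 6]].
det(H) = -4, tr(H) = 8.
det(H) < 0, so H is indefinite: neither convex nor concave.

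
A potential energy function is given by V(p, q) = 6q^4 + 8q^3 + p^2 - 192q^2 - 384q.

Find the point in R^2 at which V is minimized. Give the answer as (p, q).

(0, 4)

V(p,q) separates as A(p) + B(q), so its minimum is min A + min B.
A'(p) = 2p vanishes at p ∈ {0}; B'(q) = 24(q - 4)(q + 1)(q + 4) vanishes at q ∈ {-4, -1, 4}.
Local minima of A (where A''>0): A(0)=0. Local minima of B: B(-4)=-512, B(4)=-2560.
So the global minimum of V is A(0) + B(4) = 0 − 2560 = -2560, attained at (0, 4).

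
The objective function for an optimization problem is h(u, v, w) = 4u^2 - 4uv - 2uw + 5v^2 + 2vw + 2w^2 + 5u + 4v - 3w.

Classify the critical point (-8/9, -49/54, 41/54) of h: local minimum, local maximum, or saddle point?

The Hessian is constant: H = [[8, -4, -2], [-4, 10, 2], [-2, 2, 4]].
Leading principal minors: Δ₁ = 8, Δ₂ = 64, Δ₃ = 216.
All leading minors are positive, so H is positive definite: a local minimum.

local minimum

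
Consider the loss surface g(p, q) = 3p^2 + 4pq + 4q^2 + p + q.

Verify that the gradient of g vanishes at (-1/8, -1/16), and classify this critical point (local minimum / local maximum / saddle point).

∇g = (6p + 4q + 1, 4p + 8q + 1); substituting (-1/8, -1/16) gives ∇g = (0, 0), so (-1/8, -1/16) is indeed a critical point.
The Hessian of g is constant: H = [[6, 4], [4, 8]].
det(H) = 6·8 − 4² = 32.
det(H) > 0 and tr(H) = 14 > 0, so H is positive definite and the point is a local minimum.

local minimum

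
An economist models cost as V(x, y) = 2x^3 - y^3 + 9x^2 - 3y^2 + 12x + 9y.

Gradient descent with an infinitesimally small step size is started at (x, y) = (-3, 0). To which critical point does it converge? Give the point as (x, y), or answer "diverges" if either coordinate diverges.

diverges

V is separable, so gradient descent decouples: x follows -∂V/∂x, y follows -∂V/∂y.
∂V/∂x = 6(x + 1)(x + 2); at x=-3 this is 12, so x decreases.
∂V/∂y = -3(y - 1)(y + 3); at y=0 this is 9, so y decreases.
The x-coordinate has no critical point in that direction and runs off to infinity.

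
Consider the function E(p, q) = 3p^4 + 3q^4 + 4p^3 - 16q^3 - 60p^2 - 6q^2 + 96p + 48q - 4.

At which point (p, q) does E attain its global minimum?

E(p,q) separates as A(p) + B(q) − 4, so its minimum is min A + min B − 4.
A'(p) = 12(p - 2)(p - 1)(p + 4) vanishes at p ∈ {-4, 1, 2}; B'(q) = 12(q - 4)(q - 1)(q + 1) vanishes at q ∈ {-1, 1, 4}.
Local minima of A (where A''>0): A(-4)=-832, A(2)=32. Local minima of B: B(-1)=-35, B(4)=-160.
So the global minimum of E is A(-4) + B(4) − 4 = -832 − 160 − 4 = -996, attained at (-4, 4).

(-4, 4)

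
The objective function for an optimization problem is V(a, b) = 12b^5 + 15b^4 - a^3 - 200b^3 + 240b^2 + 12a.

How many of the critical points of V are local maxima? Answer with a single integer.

2

V separates as a function of a plus a function of b, so ∇V=0 decouples.
∂V/∂a = -3(a - 2)(a + 2) = 0 at a ∈ {-2, 2}; ∂V/∂b = 60b(b - 2)(b - 1)(b + 4) = 0 at b ∈ {-4, 0, 1, 2}.
The Hessian is diagonal: diag(V_aa, V_bb). Second derivatives: V_aa(-2)=12, V_aa(2)=-12; V_bb(-4)=-7200, V_bb(0)=480, V_bb(1)=-300, V_bb(2)=720.
Local maxima occur where both diagonal entries negative: (2, -4), (2, 1). Count: 2.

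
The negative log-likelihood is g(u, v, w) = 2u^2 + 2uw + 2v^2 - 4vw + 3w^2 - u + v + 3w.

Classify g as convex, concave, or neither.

g is quadratic, so its Hessian is the constant matrix H = [[4, 0, 2], [0, 4, -4], [2, -4, 6]].
Leading principal minors: 4, 16, 16.
All positive ⇒ H ≻ 0 ⇒ convex.

convex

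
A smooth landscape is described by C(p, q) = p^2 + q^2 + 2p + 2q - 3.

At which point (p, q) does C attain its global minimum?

C(p,q) separates as A(p) + B(q) − 3, so its minimum is min A + min B − 3.
A'(p) = 2p + 2 vanishes at p ∈ {-1}; B'(q) = 2q + 2 vanishes at q ∈ {-1}.
Local minima of A (where A''>0): A(-1)=-1. Local minima of B: B(-1)=-1.
So the global minimum of C is A(-1) + B(-1) − 3 = -1 − 1 − 3 = -5, attained at (-1, -1).

(-1, -1)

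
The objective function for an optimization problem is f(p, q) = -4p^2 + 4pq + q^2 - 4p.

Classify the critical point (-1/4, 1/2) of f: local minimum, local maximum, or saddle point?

The Hessian of f is constant: H = [[-8, 4], [4, 2]].
det(H) = (-8)·2 − 4² = -32.
Since det(H) < 0, H is indefinite and the critical point is a saddle point.

saddle point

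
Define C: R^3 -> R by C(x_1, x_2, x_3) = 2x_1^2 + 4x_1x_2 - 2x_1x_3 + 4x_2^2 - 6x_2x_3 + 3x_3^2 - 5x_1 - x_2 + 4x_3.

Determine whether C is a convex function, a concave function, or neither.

C is quadratic, so its Hessian is the constant matrix H = [[4, 4, -2], [4, 8, -6], [-2, -6, 6]].
Leading principal minors: 4, 16, 16.
All positive ⇒ H ≻ 0 ⇒ convex.

convex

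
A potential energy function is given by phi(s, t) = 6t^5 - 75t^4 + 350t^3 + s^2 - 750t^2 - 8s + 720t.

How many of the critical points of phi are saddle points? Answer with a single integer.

2

phi separates as a function of s plus a function of t, so ∇phi=0 decouples.
∂phi/∂s = 2(s - 4) = 0 at s ∈ {4}; ∂phi/∂t = 30(t - 4)(t - 3)(t - 2)(t - 1) = 0 at t ∈ {1, 2, 3, 4}.
The Hessian is diagonal: diag(phi_ss, phi_tt). Second derivatives: phi_ss(4)=2; phi_tt(1)=-180, phi_tt(2)=60, phi_tt(3)=-60, phi_tt(4)=180.
Saddle points occur where the two diagonal entries have opposite signs: (4, 1), (4, 3). Count: 2.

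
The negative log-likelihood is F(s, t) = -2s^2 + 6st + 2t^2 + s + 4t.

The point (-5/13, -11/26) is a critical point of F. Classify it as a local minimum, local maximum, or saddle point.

The Hessian of F is constant: H = [[-4, 6], [6, 4]].
det(H) = (-4)·4 − 6² = -52.
Since det(H) < 0, H is indefinite and the critical point is a saddle point.

saddle point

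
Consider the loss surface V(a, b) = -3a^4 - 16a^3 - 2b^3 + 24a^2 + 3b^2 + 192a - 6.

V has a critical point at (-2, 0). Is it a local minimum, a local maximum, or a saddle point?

The mixed partial ∂²V/∂a∂b is 0, so the Hessian at any point is diag(V_aa, V_bb) = diag(12(-3a^2 - 8a + 4), 6(-2b + 1)).
At (-2, 0): H = diag(96, 6).
Both eigenvalues are positive, so H is positive definite: a local minimum.

local minimum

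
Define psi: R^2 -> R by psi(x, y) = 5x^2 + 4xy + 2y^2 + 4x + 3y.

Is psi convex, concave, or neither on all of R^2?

psi is quadratic, so its Hessian is the constant matrix H = [[10, 4], [4, 4]].
det(H) = 24, tr(H) = 14.
det(H) > 0 and tr(H) > 0, so H is positive definite everywhere: convex.

convex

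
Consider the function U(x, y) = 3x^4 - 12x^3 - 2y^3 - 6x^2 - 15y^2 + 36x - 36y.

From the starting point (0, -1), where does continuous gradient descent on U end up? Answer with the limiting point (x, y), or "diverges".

diverges

U is separable, so gradient descent decouples: x follows -∂U/∂x, y follows -∂U/∂y.
∂U/∂x = 12(x - 3)(x - 1)(x + 1); at x=0 this is 36, so x decreases.
∂U/∂y = -6(y + 2)(y + 3); at y=-1 this is -12, so y increases.
The y-coordinate has no critical point in that direction and runs off to infinity.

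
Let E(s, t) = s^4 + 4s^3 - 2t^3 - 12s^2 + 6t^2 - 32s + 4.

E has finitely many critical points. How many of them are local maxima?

1

E separates as a function of s plus a function of t, so ∇E=0 decouples.
∂E/∂s = 4(s - 2)(s + 1)(s + 4) = 0 at s ∈ {-4, -1, 2}; ∂E/∂t = -6t(t - 2) = 0 at t ∈ {0, 2}.
The Hessian is diagonal: diag(E_ss, E_tt). Second derivatives: E_ss(-4)=72, E_ss(-1)=-36, E_ss(2)=72; E_tt(0)=12, E_tt(2)=-12.
Local maxima occur where both diagonal entries negative: (-1, 2). Count: 1.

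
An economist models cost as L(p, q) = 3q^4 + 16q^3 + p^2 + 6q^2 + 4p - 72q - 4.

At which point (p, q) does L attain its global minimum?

(-2, 1)

L(p,q) separates as A(p) + B(q) − 4, so its minimum is min A + min B − 4.
A'(p) = 2p + 4 vanishes at p ∈ {-2}; B'(q) = 12(q - 1)(q + 2)(q + 3) vanishes at q ∈ {-3, -2, 1}.
Local minima of A (where A''>0): A(-2)=-4. Local minima of B: B(-3)=81, B(1)=-47.
So the global minimum of L is A(-2) + B(1) − 4 = -4 − 47 − 4 = -55, attained at (-2, 1).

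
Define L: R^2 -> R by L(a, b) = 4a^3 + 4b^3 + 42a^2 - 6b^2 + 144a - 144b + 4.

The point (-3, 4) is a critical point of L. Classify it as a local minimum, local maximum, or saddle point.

local minimum

The mixed partial ∂²L/∂a∂b is 0, so the Hessian at any point is diag(L_aa, L_bb) = diag(12(2a + 7), 12(2b - 1)).
At (-3, 4): H = diag(12, 84).
Both eigenvalues are positive, so H is positive definite: a local minimum.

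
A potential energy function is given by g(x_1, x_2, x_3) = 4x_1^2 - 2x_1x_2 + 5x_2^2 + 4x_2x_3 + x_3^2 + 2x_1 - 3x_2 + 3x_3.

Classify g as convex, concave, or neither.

g is quadratic, so its Hessian is the constant matrix H = [[8, -2, 0], [-2, 10, 4], [0, 4, 2]].
Leading principal minors: 8, 76, 24.
All positive ⇒ H ≻ 0 ⇒ convex.

convex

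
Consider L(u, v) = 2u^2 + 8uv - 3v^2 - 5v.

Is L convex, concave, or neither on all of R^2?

neither

L is quadratic, so its Hessian is the constant matrix H = [[4, 8], [8, -6]].
det(H) = -88, tr(H) = -2.
det(H) < 0, so H is indefinite: neither convex nor concave.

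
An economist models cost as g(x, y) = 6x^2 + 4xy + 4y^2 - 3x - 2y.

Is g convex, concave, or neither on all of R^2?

g is quadratic, so its Hessian is the constant matrix H = [[12, 4], [4, 8]].
det(H) = 80, tr(H) = 20.
det(H) > 0 and tr(H) > 0, so H is positive definite everywhere: convex.

convex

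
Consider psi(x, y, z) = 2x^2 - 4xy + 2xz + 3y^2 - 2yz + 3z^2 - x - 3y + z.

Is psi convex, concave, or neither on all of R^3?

psi is quadratic, so its Hessian is the constant matrix H = [[4, -4, 2], [-4, 6, -2], [2, -2, 6]].
Leading principal minors: 4, 8, 40.
All positive ⇒ H ≻ 0 ⇒ convex.

convex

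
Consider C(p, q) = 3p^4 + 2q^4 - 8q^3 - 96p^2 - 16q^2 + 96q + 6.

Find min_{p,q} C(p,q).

-922

C(p,q) separates as A(p) + B(q) + 6, so its minimum is min A + min B + 6.
A'(p) = 12p(p - 4)(p + 4) vanishes at p ∈ {-4, 0, 4}; B'(q) = 8(q - 3)(q - 2)(q + 2) vanishes at q ∈ {-2, 2, 3}.
Local minima of A (where A''>0): A(-4)=-768, A(4)=-768. Local minima of B: B(-2)=-160, B(3)=90.
So the global minimum of C is A(-4) + B(-2) + 6 = -768 − 160 + 6 = -922, attained at (-4, -2).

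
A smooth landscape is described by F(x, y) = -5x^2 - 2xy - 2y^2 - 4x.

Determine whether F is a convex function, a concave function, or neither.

F is quadratic, so its Hessian is the constant matrix H = [[-10, -2], [-2, -4]].
det(H) = 36, tr(H) = -14.
det(H) > 0 and tr(H) < 0, so H is negative definite everywhere: concave.

concave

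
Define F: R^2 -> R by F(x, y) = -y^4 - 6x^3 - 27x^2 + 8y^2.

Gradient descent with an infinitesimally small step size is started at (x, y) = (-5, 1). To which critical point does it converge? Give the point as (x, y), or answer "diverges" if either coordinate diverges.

F is separable, so gradient descent decouples: x follows -∂F/∂x, y follows -∂F/∂y.
∂F/∂x = -18x(x + 3); at x=-5 this is -180, so x increases.
∂F/∂y = -4y(y - 2)(y + 2); at y=1 this is 12, so y decreases.
x converges to its nearest critical value -3 (a local min of the x-part); y converges to 0. The iterate converges to (-3, 0).

(-3, 0)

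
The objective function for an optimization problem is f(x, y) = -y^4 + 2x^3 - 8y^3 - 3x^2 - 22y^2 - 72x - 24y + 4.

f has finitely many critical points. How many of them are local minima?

1

f separates as a function of x plus a function of y, so ∇f=0 decouples.
∂f/∂x = 6(x - 4)(x + 3) = 0 at x ∈ {-3, 4}; ∂f/∂y = -4(y + 1)(y + 2)(y + 3) = 0 at y ∈ {-3, -2, -1}.
The Hessian is diagonal: diag(f_xx, f_yy). Second derivatives: f_xx(-3)=-42, f_xx(4)=42; f_yy(-3)=-8, f_yy(-2)=4, f_yy(-1)=-8.
Local minima occur where both diagonal entries positive: (4, -2). Count: 1.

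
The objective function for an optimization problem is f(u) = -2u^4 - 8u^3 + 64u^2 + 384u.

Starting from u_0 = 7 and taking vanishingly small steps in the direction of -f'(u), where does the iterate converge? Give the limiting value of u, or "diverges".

diverges

f'(u) = -8(u - 4)(u + 3)(u + 4), so f'(7) = -2640.
Gradient descent moves in the -f' direction, i.e. u is increasing.
There is no critical point above u=7, and f' keeps the same sign, so the iterate runs off to +∞.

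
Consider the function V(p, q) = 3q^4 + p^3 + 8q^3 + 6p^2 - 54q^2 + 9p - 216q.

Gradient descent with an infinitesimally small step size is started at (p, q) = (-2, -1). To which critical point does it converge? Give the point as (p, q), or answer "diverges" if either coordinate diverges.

V is separable, so gradient descent decouples: p follows -∂V/∂p, q follows -∂V/∂q.
∂V/∂p = 3(p + 1)(p + 3); at p=-2 this is -3, so p increases.
∂V/∂q = 12(q - 3)(q + 2)(q + 3); at q=-1 this is -96, so q increases.
p converges to its nearest critical value -1 (a local min of the p-part); q converges to 3. The iterate converges to (-1, 3).

(-1, 3)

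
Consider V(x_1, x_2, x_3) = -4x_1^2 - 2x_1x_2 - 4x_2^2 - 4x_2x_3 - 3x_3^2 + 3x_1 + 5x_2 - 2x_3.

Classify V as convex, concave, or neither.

concave

V is quadratic, so its Hessian is the constant matrix H = [[-8, -2, 0], [-2, -8, -4], [0, -4, -6]].
Leading principal minors: -8, 60, -232.
Signs alternate −, +, − ⇒ H ≺ 0 ⇒ concave.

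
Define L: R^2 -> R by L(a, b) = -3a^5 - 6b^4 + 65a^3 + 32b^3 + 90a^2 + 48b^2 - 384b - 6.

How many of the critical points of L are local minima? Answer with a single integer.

2

L separates as a function of a plus a function of b, so ∇L=0 decouples.
∂L/∂a = -15a(a - 4)(a + 1)(a + 3) = 0 at a ∈ {-3, -1, 0, 4}; ∂L/∂b = -24(b - 4)(b - 2)(b + 2) = 0 at b ∈ {-2, 2, 4}.
The Hessian is diagonal: diag(L_aa, L_bb). Second derivatives: L_aa(-3)=630, L_aa(-1)=-150, L_aa(0)=180, L_aa(4)=-2100; L_bb(-2)=-576, L_bb(2)=192, L_bb(4)=-288.
Local minima occur where both diagonal entries positive: (-3, 2), (0, 2). Count: 2.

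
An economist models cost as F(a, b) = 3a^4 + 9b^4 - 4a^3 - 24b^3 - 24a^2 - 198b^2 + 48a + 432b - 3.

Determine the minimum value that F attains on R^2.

F(a,b) separates as P(a) + Q(b) − 3, so its minimum is min P + min Q − 3.
P'(a) = 12(a - 2)(a - 1)(a + 2) vanishes at a ∈ {-2, 1, 2}; Q'(b) = 36(b - 4)(b - 1)(b + 3) vanishes at b ∈ {-3, 1, 4}.
Local minima of P (where P''>0): P(-2)=-112, P(2)=16. Local minima of Q: Q(-3)=-1701, Q(4)=-672.
So the global minimum of F is P(-2) + Q(-3) − 3 = -112 − 1701 − 3 = -1816, attained at (-2, -3).

-1816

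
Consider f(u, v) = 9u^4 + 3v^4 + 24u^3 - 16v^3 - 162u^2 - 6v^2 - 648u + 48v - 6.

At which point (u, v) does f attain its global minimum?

f(u,v) separates as P(u) + Q(v) − 6, so its minimum is min P + min Q − 6.
P'(u) = 36(u - 3)(u + 2)(u + 3) vanishes at u ∈ {-3, -2, 3}; Q'(v) = 12(v - 4)(v - 1)(v + 1) vanishes at v ∈ {-1, 1, 4}.
Local minima of P (where P''>0): P(-3)=567, P(3)=-2025. Local minima of Q: Q(-1)=-35, Q(4)=-160.
So the global minimum of f is P(3) + Q(4) − 6 = -2025 − 160 − 6 = -2191, attained at (3, 4).

(3, 4)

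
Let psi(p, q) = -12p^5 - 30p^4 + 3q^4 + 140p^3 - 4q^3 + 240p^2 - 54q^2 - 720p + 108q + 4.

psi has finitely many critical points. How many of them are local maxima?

psi separates as a function of p plus a function of q, so ∇psi=0 decouples.
∂psi/∂p = -60(p - 2)(p - 1)(p + 2)(p + 3) = 0 at p ∈ {-3, -2, 1, 2}; ∂psi/∂q = 12(q - 3)(q - 1)(q + 3) = 0 at q ∈ {-3, 1, 3}.
The Hessian is diagonal: diag(psi_pp, psi_qq). Second derivatives: psi_pp(-3)=1200, psi_pp(-2)=-720, psi_pp(1)=720, psi_pp(2)=-1200; psi_qq(-3)=288, psi_qq(1)=-96, psi_qq(3)=144.
Local maxima occur where both diagonal entries negative: (-2, 1), (2, 1). Count: 2.

2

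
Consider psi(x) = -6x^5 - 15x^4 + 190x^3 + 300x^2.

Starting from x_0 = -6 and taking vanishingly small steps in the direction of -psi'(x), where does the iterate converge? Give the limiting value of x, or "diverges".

psi'(x) = -30x(x - 4)(x + 1)(x + 5), so psi'(-6) = -9000.
Gradient descent moves in the -psi' direction, i.e. x is increasing.
The nearest critical point in that direction is x = -5, where psi'' = 5400 > 0 (a local minimum). The iterate converges there.

-5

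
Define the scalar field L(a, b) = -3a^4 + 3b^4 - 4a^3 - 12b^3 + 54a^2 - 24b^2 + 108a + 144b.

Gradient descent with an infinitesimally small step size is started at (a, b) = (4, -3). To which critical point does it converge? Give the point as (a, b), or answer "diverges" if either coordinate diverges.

diverges

L is separable, so gradient descent decouples: a follows -∂L/∂a, b follows -∂L/∂b.
∂L/∂a = -12(a - 3)(a + 1)(a + 3); at a=4 this is -420, so a increases.
∂L/∂b = 12(b - 3)(b - 2)(b + 2); at b=-3 this is -360, so b increases.
The a-coordinate has no critical point in that direction and runs off to infinity.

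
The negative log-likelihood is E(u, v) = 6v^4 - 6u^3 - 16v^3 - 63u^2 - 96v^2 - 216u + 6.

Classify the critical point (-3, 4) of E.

The mixed partial ∂²E/∂u∂v is 0, so the Hessian at any point is diag(E_uu, E_vv) = diag(-18(2u + 7), 24(3v^2 - 4v - 8)).
At (-3, 4): H = diag(-18, 576).
The eigenvalues have opposite signs, so H is indefinite: a saddle point.

saddle point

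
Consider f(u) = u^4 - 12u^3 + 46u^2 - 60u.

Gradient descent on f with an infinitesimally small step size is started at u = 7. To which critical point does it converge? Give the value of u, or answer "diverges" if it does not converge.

f'(u) = 4(u - 5)(u - 3)(u - 1), so f'(7) = 192.
Gradient descent moves in the -f' direction, i.e. u is decreasing.
The nearest critical point in that direction is u = 5, where f'' = 32 > 0 (a local minimum). The iterate converges there.

5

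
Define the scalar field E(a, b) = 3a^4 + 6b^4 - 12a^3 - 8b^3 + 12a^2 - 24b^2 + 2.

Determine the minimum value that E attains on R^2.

E(a,b) separates as P(a) + Q(b) + 2, so its minimum is min P + min Q + 2.
P'(a) = 12a(a - 2)(a - 1) vanishes at a ∈ {0, 1, 2}; Q'(b) = 24b(b - 2)(b + 1) vanishes at b ∈ {-1, 0, 2}.
Local minima of P (where P''>0): P(0)=0, P(2)=0. Local minima of Q: Q(-1)=-10, Q(2)=-64.
So the global minimum of E is P(0) + Q(2) + 2 = 0 − 64 + 2 = -62, attained at (0, 2).

-62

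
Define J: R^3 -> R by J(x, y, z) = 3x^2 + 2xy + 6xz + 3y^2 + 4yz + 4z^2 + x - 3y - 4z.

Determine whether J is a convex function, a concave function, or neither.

convex

J is quadratic, so its Hessian is the constant matrix H = [[6, 2, 6], [2, 6, 4], [6, 4, 8]].
Leading principal minors: 6, 32, 40.
All positive ⇒ H ≻ 0 ⇒ convex.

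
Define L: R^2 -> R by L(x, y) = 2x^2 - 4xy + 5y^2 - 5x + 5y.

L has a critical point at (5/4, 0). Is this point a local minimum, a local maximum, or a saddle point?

local minimum

The Hessian of L is constant: H = [[4, -4], [-4, 10]].
det(H) = 4·10 − (-4)² = 24.
det(H) > 0 and tr(H) = 14 > 0, so H is positive definite and the point is a local minimum.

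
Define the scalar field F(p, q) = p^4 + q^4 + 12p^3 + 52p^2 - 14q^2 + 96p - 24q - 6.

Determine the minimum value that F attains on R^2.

F(p,q) separates as A(p) + B(q) − 6, so its minimum is min A + min B − 6.
A'(p) = 4(p + 2)(p + 3)(p + 4) vanishes at p ∈ {-4, -3, -2}; B'(q) = 4(q - 3)(q + 1)(q + 2) vanishes at q ∈ {-2, -1, 3}.
Local minima of A (where A''>0): A(-4)=-64, A(-2)=-64. Local minima of B: B(-2)=8, B(3)=-117.
So the global minimum of F is A(-4) + B(3) − 6 = -64 − 117 − 6 = -187, attained at (-4, 3).

-187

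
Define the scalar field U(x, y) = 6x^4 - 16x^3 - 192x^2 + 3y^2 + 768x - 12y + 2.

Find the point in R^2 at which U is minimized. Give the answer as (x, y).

(-4, 2)

U(x,y) separates as P(x) + Q(y) + 2, so its minimum is min P + min Q + 2.
P'(x) = 24(x - 4)(x - 2)(x + 4) vanishes at x ∈ {-4, 2, 4}; Q'(y) = 6y - 12 vanishes at y ∈ {2}.
Local minima of P (where P''>0): P(-4)=-3584, P(4)=512. Local minima of Q: Q(2)=-12.
So the global minimum of U is P(-4) + Q(2) + 2 = -3584 − 12 + 2 = -3594, attained at (-4, 2).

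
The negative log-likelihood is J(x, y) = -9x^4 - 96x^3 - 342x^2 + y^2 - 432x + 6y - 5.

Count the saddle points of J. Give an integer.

2

J separates as a function of x plus a function of y, so ∇J=0 decouples.
∂J/∂x = -36(x + 1)(x + 3)(x + 4) = 0 at x ∈ {-4, -3, -1}; ∂J/∂y = 2(y + 3) = 0 at y ∈ {-3}.
The Hessian is diagonal: diag(J_xx, J_yy). Second derivatives: J_xx(-4)=-108, J_xx(-3)=72, J_xx(-1)=-216; J_yy(-3)=2.
Saddle points occur where the two diagonal entries have opposite signs: (-4, -3), (-1, -3). Count: 2.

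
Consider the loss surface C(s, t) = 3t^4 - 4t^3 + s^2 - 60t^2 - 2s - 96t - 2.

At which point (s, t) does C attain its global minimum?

(1, 4)

C(s,t) separates as P(s) + Q(t) − 2, so its minimum is min P + min Q − 2.
P'(s) = 2s - 2 vanishes at s ∈ {1}; Q'(t) = 12(t - 4)(t + 1)(t + 2) vanishes at t ∈ {-2, -1, 4}.
Local minima of P (where P''>0): P(1)=-1. Local minima of Q: Q(-2)=32, Q(4)=-832.
So the global minimum of C is P(1) + Q(4) − 2 = -1 − 832 − 2 = -835, attained at (1, 4).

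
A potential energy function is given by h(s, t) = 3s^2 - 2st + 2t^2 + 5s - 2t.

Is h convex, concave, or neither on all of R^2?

h is quadratic, so its Hessian is the constant matrix H = [[6, -2], [-2, 4]].
det(H) = 20, tr(H) = 10.
det(H) > 0 and tr(H) > 0, so H is positive definite everywhere: convex.

convex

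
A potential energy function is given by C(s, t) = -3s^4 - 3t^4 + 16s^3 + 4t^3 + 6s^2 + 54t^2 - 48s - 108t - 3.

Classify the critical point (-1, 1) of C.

saddle point

The mixed partial ∂²C/∂s∂t is 0, so the Hessian at any point is diag(C_ss, C_tt) = diag(12(-3s^2 + 8s + 1), 12(-3t^2 + 2t + 9)).
At (-1, 1): H = diag(-120, 96).
The eigenvalues have opposite signs, so H is indefinite: a saddle point.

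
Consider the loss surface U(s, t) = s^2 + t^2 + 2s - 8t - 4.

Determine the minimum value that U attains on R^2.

U(s,t) separates as P(s) + Q(t) − 4, so its minimum is min P + min Q − 4.
P'(s) = 2s + 2 vanishes at s ∈ {-1}; Q'(t) = 2(t - 4) vanishes at t ∈ {4}.
Local minima of P (where P''>0): P(-1)=-1. Local minima of Q: Q(4)=-16.
So the global minimum of U is P(-1) + Q(4) − 4 = -1 − 16 − 4 = -21, attained at (-1, 4).

-21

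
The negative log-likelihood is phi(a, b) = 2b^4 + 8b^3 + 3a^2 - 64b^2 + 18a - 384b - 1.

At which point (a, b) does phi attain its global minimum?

(-3, 4)

phi(a,b) separates as P(a) + Q(b) − 1, so its minimum is min P + min Q − 1.
P'(a) = 6a + 18 vanishes at a ∈ {-3}; Q'(b) = 8(b - 4)(b + 3)(b + 4) vanishes at b ∈ {-4, -3, 4}.
Local minima of P (where P''>0): P(-3)=-27. Local minima of Q: Q(-4)=512, Q(4)=-1536.
So the global minimum of phi is P(-3) + Q(4) − 1 = -27 − 1536 − 1 = -1564, attained at (-3, 4).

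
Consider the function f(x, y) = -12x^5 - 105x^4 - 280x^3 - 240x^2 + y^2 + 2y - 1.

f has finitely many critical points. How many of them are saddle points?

f separates as a function of x plus a function of y, so ∇f=0 decouples.
∂f/∂x = -60x(x + 1)(x + 2)(x + 4) = 0 at x ∈ {-4, -2, -1, 0}; ∂f/∂y = 2(y + 1) = 0 at y ∈ {-1}.
The Hessian is diagonal: diag(f_xx, f_yy). Second derivatives: f_xx(-4)=1440, f_xx(-2)=-240, f_xx(-1)=180, f_xx(0)=-480; f_yy(-1)=2.
Saddle points occur where the two diagonal entries have opposite signs: (-2, -1), (0, -1). Count: 2.

2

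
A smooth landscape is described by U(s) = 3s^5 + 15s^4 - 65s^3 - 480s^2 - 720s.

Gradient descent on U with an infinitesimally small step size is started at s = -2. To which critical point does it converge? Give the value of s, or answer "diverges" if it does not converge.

U'(s) = 15(s - 4)(s + 1)(s + 3)(s + 4), so U'(-2) = 180.
Gradient descent moves in the -U' direction, i.e. s is decreasing.
The nearest critical point in that direction is s = -3, where U'' = 210 > 0 (a local minimum). The iterate converges there.

-3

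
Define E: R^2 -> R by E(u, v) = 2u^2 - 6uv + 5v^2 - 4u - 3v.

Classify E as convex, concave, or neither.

convex

E is quadratic, so its Hessian is the constant matrix H = [[4, -6], [-6, 10]].
det(H) = 4, tr(H) = 14.
det(H) > 0 and tr(H) > 0, so H is positive definite everywhere: convex.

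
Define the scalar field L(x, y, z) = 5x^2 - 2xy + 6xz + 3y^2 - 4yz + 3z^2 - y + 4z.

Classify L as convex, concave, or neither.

L is quadratic, so its Hessian is the constant matrix H = [[10, -2, 6], [-2, 6, -4], [6, -4, 6]].
Leading principal minors: 10, 56, 56.
All positive ⇒ H ≻ 0 ⇒ convex.

convex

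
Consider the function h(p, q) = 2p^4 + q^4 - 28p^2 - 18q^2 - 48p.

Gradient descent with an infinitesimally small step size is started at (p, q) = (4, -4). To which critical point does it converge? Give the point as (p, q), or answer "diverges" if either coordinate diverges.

(3, -3)

h is separable, so gradient descent decouples: p follows -∂h/∂p, q follows -∂h/∂q.
∂h/∂p = 8(p - 3)(p + 1)(p + 2); at p=4 this is 240, so p decreases.
∂h/∂q = 4q(q - 3)(q + 3); at q=-4 this is -112, so q increases.
p converges to its nearest critical value 3 (a local min of the p-part); q converges to -3. The iterate converges to (3, -3).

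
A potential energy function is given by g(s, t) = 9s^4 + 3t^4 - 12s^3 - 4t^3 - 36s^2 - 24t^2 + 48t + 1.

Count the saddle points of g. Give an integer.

4

g separates as a function of s plus a function of t, so ∇g=0 decouples.
∂g/∂s = 36s(s - 2)(s + 1) = 0 at s ∈ {-1, 0, 2}; ∂g/∂t = 12(t - 2)(t - 1)(t + 2) = 0 at t ∈ {-2, 1, 2}.
The Hessian is diagonal: diag(g_ss, g_tt). Second derivatives: g_ss(-1)=108, g_ss(0)=-72, g_ss(2)=216; g_tt(-2)=144, g_tt(1)=-36, g_tt(2)=48.
Saddle points occur where the two diagonal entries have opposite signs: (-1, 1), (0, -2), (0, 2), (2, 1). Count: 4.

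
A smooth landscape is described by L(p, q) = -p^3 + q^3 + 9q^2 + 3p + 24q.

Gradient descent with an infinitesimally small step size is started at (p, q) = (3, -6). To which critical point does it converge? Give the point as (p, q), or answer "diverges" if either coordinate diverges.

diverges

L is separable, so gradient descent decouples: p follows -∂L/∂p, q follows -∂L/∂q.
∂L/∂p = -3(p - 1)(p + 1); at p=3 this is -24, so p increases.
∂L/∂q = 3(q + 2)(q + 4); at q=-6 this is 24, so q decreases.
The p-coordinate has no critical point in that direction and runs off to infinity.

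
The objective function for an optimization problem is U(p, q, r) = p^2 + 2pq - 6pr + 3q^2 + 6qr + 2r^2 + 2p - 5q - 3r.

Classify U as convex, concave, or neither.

neither

U is quadratic, so its Hessian is the constant matrix H = [[2, 2, -6], [2, 6, 6], [-6, 6, 4]].
Leading principal minors: 2, 8, -400.
Neither pattern holds ⇒ H is indefinite ⇒ neither convex nor concave.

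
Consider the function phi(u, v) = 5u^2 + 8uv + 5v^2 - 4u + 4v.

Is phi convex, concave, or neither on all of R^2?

phi is quadratic, so its Hessian is the constant matrix H = [[10, 8], [8, 10]].
det(H) = 36, tr(H) = 20.
det(H) > 0 and tr(H) > 0, so H is positive definite everywhere: convex.

convex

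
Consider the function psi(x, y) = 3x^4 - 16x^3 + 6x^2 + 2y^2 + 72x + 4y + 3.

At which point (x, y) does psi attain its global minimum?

psi(x,y) separates as P(x) + Q(y) + 3, so its minimum is min P + min Q + 3.
P'(x) = 12(x - 3)(x - 2)(x + 1) vanishes at x ∈ {-1, 2, 3}; Q'(y) = 4y + 4 vanishes at y ∈ {-1}.
Local minima of P (where P''>0): P(-1)=-47, P(3)=81. Local minima of Q: Q(-1)=-2.
So the global minimum of psi is P(-1) + Q(-1) + 3 = -47 − 2 + 3 = -46, attained at (-1, -1).

(-1, -1)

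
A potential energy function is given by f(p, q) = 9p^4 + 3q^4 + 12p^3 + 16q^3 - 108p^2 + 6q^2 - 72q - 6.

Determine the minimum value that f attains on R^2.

-620

f(p,q) separates as A(p) + B(q) − 6, so its minimum is min A + min B − 6.
A'(p) = 36p(p - 2)(p + 3) vanishes at p ∈ {-3, 0, 2}; B'(q) = 12(q - 1)(q + 2)(q + 3) vanishes at q ∈ {-3, -2, 1}.
Local minima of A (where A''>0): A(-3)=-567, A(2)=-192. Local minima of B: B(-3)=81, B(1)=-47.
So the global minimum of f is A(-3) + B(1) − 6 = -567 − 47 − 6 = -620, attained at (-3, 1).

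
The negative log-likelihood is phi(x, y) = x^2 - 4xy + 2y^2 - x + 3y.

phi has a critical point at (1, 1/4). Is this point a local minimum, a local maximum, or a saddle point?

saddle point

The Hessian of phi is constant: H = [[2, -4], [-4, 4]].
det(H) = 2·4 − (-4)² = -8.
Since det(H) < 0, H is indefinite and the critical point is a saddle point.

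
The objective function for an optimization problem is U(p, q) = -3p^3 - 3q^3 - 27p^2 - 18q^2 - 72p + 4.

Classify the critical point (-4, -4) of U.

local minimum

The mixed partial ∂²U/∂p∂q is 0, so the Hessian at any point is diag(U_pp, U_qq) = diag(-18(p + 3), -18(q + 2)).
At (-4, -4): H = diag(18, 36).
Both eigenvalues are positive, so H is positive definite: a local minimum.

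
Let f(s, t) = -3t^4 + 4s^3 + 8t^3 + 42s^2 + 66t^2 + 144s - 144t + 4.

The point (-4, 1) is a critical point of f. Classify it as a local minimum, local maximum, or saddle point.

saddle point

The mixed partial ∂²f/∂s∂t is 0, so the Hessian at any point is diag(f_ss, f_tt) = diag(12(2s + 7), 12(-3t^2 + 4t + 11)).
At (-4, 1): H = diag(-12, 144).
The eigenvalues have opposite signs, so H is indefinite: a saddle point.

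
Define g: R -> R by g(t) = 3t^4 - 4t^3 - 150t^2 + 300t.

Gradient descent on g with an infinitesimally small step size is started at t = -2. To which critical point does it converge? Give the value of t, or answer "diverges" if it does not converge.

g'(t) = 12(t - 5)(t - 1)(t + 5), so g'(-2) = 756.
Gradient descent moves in the -g' direction, i.e. t is decreasing.
The nearest critical point in that direction is t = -5, where g'' = 720 > 0 (a local minimum). The iterate converges there.

-5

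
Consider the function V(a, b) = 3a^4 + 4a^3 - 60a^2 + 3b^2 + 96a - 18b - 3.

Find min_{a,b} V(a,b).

V(a,b) separates as P(a) + Q(b) − 3, so its minimum is min P + min Q − 3.
P'(a) = 12(a - 2)(a - 1)(a + 4) vanishes at a ∈ {-4, 1, 2}; Q'(b) = 6b - 18 vanishes at b ∈ {3}.
Local minima of P (where P''>0): P(-4)=-832, P(2)=32. Local minima of Q: Q(3)=-27.
So the global minimum of V is P(-4) + Q(3) − 3 = -832 − 27 − 3 = -862, attained at (-4, 3).

-862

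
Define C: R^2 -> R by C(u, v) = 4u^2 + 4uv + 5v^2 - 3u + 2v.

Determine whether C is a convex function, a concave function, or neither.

C is quadratic, so its Hessian is the constant matrix H = [[8, 4], [4, 10]].
det(H) = 64, tr(H) = 18.
det(H) > 0 and tr(H) > 0, so H is positive definite everywhere: convex.

convex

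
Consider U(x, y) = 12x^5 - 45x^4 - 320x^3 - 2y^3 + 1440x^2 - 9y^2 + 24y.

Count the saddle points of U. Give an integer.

U separates as a function of x plus a function of y, so ∇U=0 decouples.
∂U/∂x = 60x(x - 4)(x - 3)(x + 4) = 0 at x ∈ {-4, 0, 3, 4}; ∂U/∂y = -6(y - 1)(y + 4) = 0 at y ∈ {-4, 1}.
The Hessian is diagonal: diag(U_xx, U_yy). Second derivatives: U_xx(-4)=-13440, U_xx(0)=2880, U_xx(3)=-1260, U_xx(4)=1920; U_yy(-4)=30, U_yy(1)=-30.
Saddle points occur where the two diagonal entries have opposite signs: (-4, -4), (0, 1), (3, -4), (4, 1). Count: 4.

4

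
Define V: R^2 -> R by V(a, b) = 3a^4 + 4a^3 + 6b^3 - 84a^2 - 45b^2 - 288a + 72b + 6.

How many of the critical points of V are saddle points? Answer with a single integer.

V separates as a function of a plus a function of b, so ∇V=0 decouples.
∂V/∂a = 12(a - 4)(a + 2)(a + 3) = 0 at a ∈ {-3, -2, 4}; ∂V/∂b = 18(b - 4)(b - 1) = 0 at b ∈ {1, 4}.
The Hessian is diagonal: diag(V_aa, V_bb). Second derivatives: V_aa(-3)=84, V_aa(-2)=-72, V_aa(4)=504; V_bb(1)=-54, V_bb(4)=54.
Saddle points occur where the two diagonal entries have opposite signs: (-3, 1), (-2, 4), (4, 1). Count: 3.

3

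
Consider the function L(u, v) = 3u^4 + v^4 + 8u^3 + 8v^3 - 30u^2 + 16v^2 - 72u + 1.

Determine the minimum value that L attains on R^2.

-151

L(u,v) separates as P(u) + Q(v) + 1, so its minimum is min P + min Q + 1.
P'(u) = 12(u - 2)(u + 1)(u + 3) vanishes at u ∈ {-3, -1, 2}; Q'(v) = 4v(v + 2)(v + 4) vanishes at v ∈ {-4, -2, 0}.
Local minima of P (where P''>0): P(-3)=-27, P(2)=-152. Local minima of Q: Q(-4)=0, Q(0)=0.
So the global minimum of L is P(2) + Q(-4) + 1 = -152 + 0 + 1 = -151, attained at (2, -4).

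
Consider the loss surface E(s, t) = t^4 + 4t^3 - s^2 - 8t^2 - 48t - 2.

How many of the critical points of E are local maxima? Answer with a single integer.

1

E separates as a function of s plus a function of t, so ∇E=0 decouples.
∂E/∂s = -2s = 0 at s ∈ {0}; ∂E/∂t = 4(t - 2)(t + 2)(t + 3) = 0 at t ∈ {-3, -2, 2}.
The Hessian is diagonal: diag(E_ss, E_tt). Second derivatives: E_ss(0)=-2; E_tt(-3)=20, E_tt(-2)=-16, E_tt(2)=80.
Local maxima occur where both diagonal entries negative: (0, -2). Count: 1.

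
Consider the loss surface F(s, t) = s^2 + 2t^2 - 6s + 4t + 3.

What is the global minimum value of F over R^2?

-8

F(s,t) separates as P(s) + Q(t) + 3, so its minimum is min P + min Q + 3.
P'(s) = 2s - 6 vanishes at s ∈ {3}; Q'(t) = 4(t + 1) vanishes at t ∈ {-1}.
Local minima of P (where P''>0): P(3)=-9. Local minima of Q: Q(-1)=-2.
So the global minimum of F is P(3) + Q(-1) + 3 = -9 − 2 + 3 = -8, attained at (3, -1).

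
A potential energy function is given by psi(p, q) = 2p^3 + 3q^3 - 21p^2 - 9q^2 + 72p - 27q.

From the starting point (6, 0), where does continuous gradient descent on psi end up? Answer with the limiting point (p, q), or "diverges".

(4, 3)

psi is separable, so gradient descent decouples: p follows -∂psi/∂p, q follows -∂psi/∂q.
∂psi/∂p = 6(p - 4)(p - 3); at p=6 this is 36, so p decreases.
∂psi/∂q = 9(q - 3)(q + 1); at q=0 this is -27, so q increases.
p converges to its nearest critical value 4 (a local min of the p-part); q converges to 3. The iterate converges to (4, 3).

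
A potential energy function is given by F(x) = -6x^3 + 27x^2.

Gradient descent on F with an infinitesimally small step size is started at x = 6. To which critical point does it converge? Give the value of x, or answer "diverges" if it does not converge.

diverges

F'(x) = -18x(x - 3), so F'(6) = -324.
Gradient descent moves in the -F' direction, i.e. x is increasing.
There is no critical point above x=6, and F' keeps the same sign, so the iterate runs off to +∞.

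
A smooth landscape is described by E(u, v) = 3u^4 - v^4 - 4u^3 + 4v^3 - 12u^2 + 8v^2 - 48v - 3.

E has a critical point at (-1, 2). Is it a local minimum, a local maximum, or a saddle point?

local minimum

The mixed partial ∂²E/∂u∂v is 0, so the Hessian at any point is diag(E_uu, E_vv) = diag(12(3u^2 - 2u - 2), 4(-3v^2 + 6v + 4)).
At (-1, 2): H = diag(36, 16).
Both eigenvalues are positive, so H is positive definite: a local minimum.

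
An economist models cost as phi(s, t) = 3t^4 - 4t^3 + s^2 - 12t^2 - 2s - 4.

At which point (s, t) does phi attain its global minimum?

(1, 2)

phi(s,t) separates as P(s) + Q(t) − 4, so its minimum is min P + min Q − 4.
P'(s) = 2s - 2 vanishes at s ∈ {1}; Q'(t) = 12t(t - 2)(t + 1) vanishes at t ∈ {-1, 0, 2}.
Local minima of P (where P''>0): P(1)=-1. Local minima of Q: Q(-1)=-5, Q(2)=-32.
So the global minimum of phi is P(1) + Q(2) − 4 = -1 − 32 − 4 = -37, attained at (1, 2).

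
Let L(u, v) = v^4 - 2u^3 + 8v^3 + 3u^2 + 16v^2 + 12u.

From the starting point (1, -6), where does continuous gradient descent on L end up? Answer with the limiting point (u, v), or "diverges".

(-1, -4)

L is separable, so gradient descent decouples: u follows -∂L/∂u, v follows -∂L/∂v.
∂L/∂u = -6(u - 2)(u + 1); at u=1 this is 12, so u decreases.
∂L/∂v = 4v(v + 2)(v + 4); at v=-6 this is -192, so v increases.
u converges to its nearest critical value -1 (a local min of the u-part); v converges to -4. The iterate converges to (-1, -4).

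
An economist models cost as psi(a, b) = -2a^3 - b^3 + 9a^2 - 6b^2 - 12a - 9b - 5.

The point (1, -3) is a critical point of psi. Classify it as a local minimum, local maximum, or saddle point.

local minimum

The mixed partial ∂²psi/∂a∂b is 0, so the Hessian at any point is diag(psi_aa, psi_bb) = diag(6(-2a + 3), -6(b + 2)).
At (1, -3): H = diag(6, 6).
Both eigenvalues are positive, so H is positive definite: a local minimum.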